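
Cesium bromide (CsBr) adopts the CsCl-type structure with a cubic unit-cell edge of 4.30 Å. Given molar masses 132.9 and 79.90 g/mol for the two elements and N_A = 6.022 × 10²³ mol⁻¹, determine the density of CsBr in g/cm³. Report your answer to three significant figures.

4.44 g/cm³

The CsCl-type structure contains Z = 1 formula unit per cell; M(CsBr) = 132.9 + 79.90 = 212.8 g/mol.
a³ = (4.300 × 10^-8 cm)³ = 7.951 × 10^-23 cm³.
ρ = 1 × 212.8 / (6.022 × 10²³ × 7.951 × 10^-23) = 4.445 g/cm³.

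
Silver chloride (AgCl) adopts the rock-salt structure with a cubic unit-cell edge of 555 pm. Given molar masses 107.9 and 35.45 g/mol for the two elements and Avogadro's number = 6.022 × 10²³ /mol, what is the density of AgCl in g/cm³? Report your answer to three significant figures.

5.57 g/cm³

The rock-salt structure contains Z = 4 formula units per cell; M(AgCl) = 107.9 + 35.45 = 143.35 g/mol.
a³ = (5.550 × 10^-8 cm)³ = 1.710 × 10^-22 cm³.
ρ = 4 × 143.35 / (6.022 × 10²³ × 1.710 × 10^-22) = 5.570 g/cm³.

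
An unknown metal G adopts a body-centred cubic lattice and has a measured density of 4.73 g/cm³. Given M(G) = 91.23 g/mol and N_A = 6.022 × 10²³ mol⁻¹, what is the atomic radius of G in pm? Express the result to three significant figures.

For a BCC cell (Z = 2), a³ = Z·M/(N_A·ρ) = 2 × 91.23 / (6.022 × 10²³ × 4.730) = 6.406 × 10^-23 cm³, so a = 4.001 × 10^-8 cm = 400.1 pm.
Atoms touch along the body diagonal, so √3·a = 4r, so r = 0.4330 × a = 173 pm.

173 pm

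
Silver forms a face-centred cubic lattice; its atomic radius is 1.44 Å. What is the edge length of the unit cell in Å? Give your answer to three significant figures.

4.07 Å

In an FCC lattice, atoms touch along the face diagonal, so √2·a = 4r.
a = 4r/√2 = 4 × 1.44 / 1.4142 = 4.07 Å.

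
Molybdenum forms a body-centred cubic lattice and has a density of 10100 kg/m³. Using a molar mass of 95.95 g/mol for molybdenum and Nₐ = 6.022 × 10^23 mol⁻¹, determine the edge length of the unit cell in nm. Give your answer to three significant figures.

0.316 nm

With Z = 2 atoms per BCC cell, a³ = Z·M/(N_A·ρ) = 2 × 95.95 / (6.022 × 10²³ × 10.10 g/cm³) = 3.155 × 10^-23 cm³.
a = (3.155 × 10^-23)^(1/3) = 3.160 × 10^-8 cm = 0.316 nm.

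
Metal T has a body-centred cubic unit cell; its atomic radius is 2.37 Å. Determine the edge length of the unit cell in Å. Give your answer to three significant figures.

In a BCC lattice, atoms touch along the body diagonal, so √3·a = 4r.
a = 4r/√3 = 4 × 2.37 / 1.7321 = 5.47 Å.

5.47 Å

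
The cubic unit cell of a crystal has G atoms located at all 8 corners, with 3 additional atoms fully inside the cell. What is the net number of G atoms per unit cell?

4

Corner atoms are shared by 8 cells (1/8 each), interior atoms are unshared.
Net atoms = 8 × 1/8 + 3 = 1 + 3 = 4.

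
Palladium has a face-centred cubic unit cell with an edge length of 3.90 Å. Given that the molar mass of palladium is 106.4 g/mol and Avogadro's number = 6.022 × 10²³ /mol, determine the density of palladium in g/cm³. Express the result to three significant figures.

An FCC unit cell contains Z = 4 atoms.
Cell volume: a³ = (3.90 Å)³ = (3.900 × 10^-8 cm)³ = 5.932 × 10^-23 cm³.
ρ = Z·M/(N_A·a³) = 4 × 106.4 / (6.022 × 10²³ × 5.932 × 10^-23) = 11.91 g/cm³.

11.9 g/cm³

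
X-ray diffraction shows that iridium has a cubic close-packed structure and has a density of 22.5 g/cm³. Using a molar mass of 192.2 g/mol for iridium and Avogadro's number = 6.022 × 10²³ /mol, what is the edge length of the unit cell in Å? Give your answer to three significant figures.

With Z = 4 atoms per FCC cell, a³ = Z·M/(N_A·ρ) = 4 × 192.2 / (6.022 × 10²³ × 22.50 g/cm³) = 5.674 × 10^-23 cm³.
a = (5.674 × 10^-23)^(1/3) = 3.843 × 10^-8 cm = 3.84 Å.

3.84 Å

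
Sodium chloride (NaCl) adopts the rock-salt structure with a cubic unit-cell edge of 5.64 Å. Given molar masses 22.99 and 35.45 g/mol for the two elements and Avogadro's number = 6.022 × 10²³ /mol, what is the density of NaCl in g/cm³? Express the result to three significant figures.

The rock-salt structure contains Z = 4 formula units per cell; M(NaCl) = 22.99 + 35.45 = 58.44 g/mol.
a³ = (5.640 × 10^-8 cm)³ = 1.794 × 10^-22 cm³.
ρ = 4 × 58.44 / (6.022 × 10²³ × 1.794 × 10^-22) = 2.164 g/cm³.

2.16 g/cm³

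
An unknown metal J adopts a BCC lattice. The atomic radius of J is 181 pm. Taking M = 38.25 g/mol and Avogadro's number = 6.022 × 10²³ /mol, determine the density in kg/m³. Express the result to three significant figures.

In a BCC lattice, atoms touch along the body diagonal, so √3·a = 4r, giving a = 418.0 pm = 4.180 × 10^-8 cm.
With Z = 2, ρ = Z·M/(N_A·a³) = 2 × 38.25 / (6.022 × 10²³ × 7.304 × 10^-23) = 1.739 g/cm³ = 1740 kg/m³.

1740 kg/m³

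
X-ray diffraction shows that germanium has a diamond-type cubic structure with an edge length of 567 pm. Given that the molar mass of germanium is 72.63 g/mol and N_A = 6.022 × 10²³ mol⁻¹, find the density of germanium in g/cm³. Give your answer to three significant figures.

A diamond cubic unit cell contains Z = 8 atoms.
Cell volume: a³ = (567 pm)³ = (5.670 × 10^-8 cm)³ = 1.823 × 10^-22 cm³.
ρ = Z·M/(N_A·a³) = 8 × 72.63 / (6.022 × 10²³ × 1.823 × 10^-22) = 5.293 g/cm³.

5.29 g/cm³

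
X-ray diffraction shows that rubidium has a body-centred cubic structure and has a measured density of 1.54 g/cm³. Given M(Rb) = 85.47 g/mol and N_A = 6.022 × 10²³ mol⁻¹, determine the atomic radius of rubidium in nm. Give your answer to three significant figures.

For a BCC cell (Z = 2), a³ = Z·M/(N_A·ρ) = 2 × 85.47 / (6.022 × 10²³ × 1.540) = 1.843 × 10^-22 cm³, so a = 5.691 × 10^-8 cm = 0.5691 nm.
Atoms touch along the body diagonal, so √3·a = 4r, so r = 0.4330 × a = 0.246 nm.

0.246 nm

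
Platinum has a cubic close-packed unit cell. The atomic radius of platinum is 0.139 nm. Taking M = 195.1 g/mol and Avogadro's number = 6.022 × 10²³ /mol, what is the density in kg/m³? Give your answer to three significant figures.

In an FCC lattice, atoms touch along the face diagonal, so √2·a = 4r, giving a = 0.3932 nm = 3.932 × 10^-8 cm.
With Z = 4, ρ = Z·M/(N_A·a³) = 4 × 195.1 / (6.022 × 10²³ × 6.077 × 10^-23) = 21.33 g/cm³ = 21300 kg/m³.

21300 kg/m³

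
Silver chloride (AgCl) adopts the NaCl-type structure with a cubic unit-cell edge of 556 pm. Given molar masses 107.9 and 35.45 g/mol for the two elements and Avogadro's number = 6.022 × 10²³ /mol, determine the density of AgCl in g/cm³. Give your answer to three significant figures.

5.54 g/cm³

The NaCl-type structure contains Z = 4 formula units per cell; M(AgCl) = 107.9 + 35.45 = 143.35 g/mol.
a³ = (5.560 × 10^-8 cm)³ = 1.719 × 10^-22 cm³.
ρ = 4 × 143.35 / (6.022 × 10²³ × 1.719 × 10^-22) = 5.540 g/cm³.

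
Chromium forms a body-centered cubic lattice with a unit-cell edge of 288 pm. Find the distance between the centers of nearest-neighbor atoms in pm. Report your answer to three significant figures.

In a BCC structure, atoms touch along the body diagonal, so √3·a = 4r; the nearest-neighbor distance equals 2r = 0.8660·a.
d = 0.8660 × 288 = 249 pm.

249 pm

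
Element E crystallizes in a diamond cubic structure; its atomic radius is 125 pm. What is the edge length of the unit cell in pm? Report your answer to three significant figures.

577 pm

In a diamond cubic lattice, nearest neighbors lie along the body diagonal with √3·a = 8r.
a = 8r/√3 = 8 × 125 / 1.7321 = 577 pm.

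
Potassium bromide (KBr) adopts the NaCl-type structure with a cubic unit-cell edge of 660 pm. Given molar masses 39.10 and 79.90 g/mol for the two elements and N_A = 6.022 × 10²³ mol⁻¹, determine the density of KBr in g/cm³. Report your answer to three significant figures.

The NaCl-type structure contains Z = 4 formula units per cell; M(KBr) = 39.10 + 79.90 = 119.0 g/mol.
a³ = (6.600 × 10^-8 cm)³ = 2.875 × 10^-22 cm³.
ρ = 4 × 119.0 / (6.022 × 10²³ × 2.875 × 10^-22) = 2.749 g/cm³.

2.75 g/cm³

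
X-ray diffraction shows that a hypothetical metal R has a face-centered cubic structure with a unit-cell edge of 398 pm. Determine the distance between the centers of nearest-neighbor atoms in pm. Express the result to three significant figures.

281 pm

In an FCC structure, atoms touch along the face diagonal, so √2·a = 4r; the nearest-neighbor distance equals 2r = 0.7071·a.
d = 0.7071 × 398 = 281 pm.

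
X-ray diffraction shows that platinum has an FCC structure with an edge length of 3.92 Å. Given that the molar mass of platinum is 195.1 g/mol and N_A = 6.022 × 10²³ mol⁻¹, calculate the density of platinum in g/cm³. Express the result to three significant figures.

21.5 g/cm³

An FCC unit cell contains Z = 4 atoms.
Cell volume: a³ = (3.92 Å)³ = (3.920 × 10^-8 cm)³ = 6.024 × 10^-23 cm³.
ρ = Z·M/(N_A·a³) = 4 × 195.1 / (6.022 × 10²³ × 6.024 × 10^-23) = 21.51 g/cm³.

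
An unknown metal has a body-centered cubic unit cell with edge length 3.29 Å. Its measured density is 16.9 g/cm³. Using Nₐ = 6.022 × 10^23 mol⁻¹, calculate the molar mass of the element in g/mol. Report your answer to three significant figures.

A BCC cell has Z = 2 atoms; a = 3.290 × 10^-8 cm.
M = ρ·N_A·a³/Z = 16.9 × 6.022 × 10²³ × 3.561 × 10^-23 / 2 = 181 g/mol.

181 g/mol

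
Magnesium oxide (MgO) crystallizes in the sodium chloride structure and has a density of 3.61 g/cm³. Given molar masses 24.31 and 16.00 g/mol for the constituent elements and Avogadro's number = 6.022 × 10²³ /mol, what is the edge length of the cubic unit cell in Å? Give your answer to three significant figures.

4.20 Å

M(MgO) = 40.31 g/mol; Z = 4 formula units per cell.
a³ = Z·M/(N_A·ρ) = 4 × 40.31 / (6.022 × 10²³ × 3.61) = 7.417 × 10^-23 cm³, so a = 4.202 × 10^-8 cm = 4.20 Å.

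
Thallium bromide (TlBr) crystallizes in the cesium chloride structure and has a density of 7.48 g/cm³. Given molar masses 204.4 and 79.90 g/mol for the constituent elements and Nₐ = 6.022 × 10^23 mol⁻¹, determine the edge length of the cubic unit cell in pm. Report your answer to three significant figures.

398 pm

M(TlBr) = 284.3 g/mol; Z = 1 formula unit per cell.
a³ = Z·M/(N_A·ρ) = 1 × 284.3 / (6.022 × 10²³ × 7.48) = 6.312 × 10^-23 cm³, so a = 3.981 × 10^-8 cm = 398 pm.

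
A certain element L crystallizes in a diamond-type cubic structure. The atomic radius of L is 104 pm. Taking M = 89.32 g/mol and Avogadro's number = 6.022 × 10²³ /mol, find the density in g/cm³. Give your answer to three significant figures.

In a diamond cubic lattice, nearest neighbors lie along the body diagonal with √3·a = 8r, giving a = 480.4 pm = 4.804 × 10^-8 cm.
With Z = 8, ρ = Z·M/(N_A·a³) = 8 × 89.32 / (6.022 × 10²³ × 1.108 × 10^-22) = 10.71 g/cm³.

10.7 g/cm³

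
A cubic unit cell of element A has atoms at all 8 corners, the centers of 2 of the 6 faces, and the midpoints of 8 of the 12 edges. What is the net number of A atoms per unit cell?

Corner atoms are shared by 8 cells (1/8 each), face atoms by 2 (1/2 each), edge atoms by 4 (1/4 each).
Net atoms = 8 × 1/8 + 2 × 1/2 + 8 × 1/4 = 1 + 1 + 2 = 4.

4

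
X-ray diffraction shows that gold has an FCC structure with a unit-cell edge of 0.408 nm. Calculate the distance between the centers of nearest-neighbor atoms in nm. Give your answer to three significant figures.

0.288 nm

In an FCC structure, atoms touch along the face diagonal, so √2·a = 4r; the nearest-neighbor distance equals 2r = 0.7071·a.
d = 0.7071 × 0.408 = 0.288 nm.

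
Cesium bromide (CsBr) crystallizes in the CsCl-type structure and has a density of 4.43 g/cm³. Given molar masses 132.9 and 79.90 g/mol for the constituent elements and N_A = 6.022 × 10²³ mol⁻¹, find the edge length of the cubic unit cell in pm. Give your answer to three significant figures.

M(CsBr) = 212.8 g/mol; Z = 1 formula unit per cell.
a³ = Z·M/(N_A·ρ) = 1 × 212.8 / (6.022 × 10²³ × 4.43) = 7.977 × 10^-23 cm³, so a = 4.305 × 10^-8 cm = 430 pm.

430 pm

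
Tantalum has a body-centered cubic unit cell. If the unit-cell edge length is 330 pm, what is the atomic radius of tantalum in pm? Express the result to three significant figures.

In a BCC lattice, atoms touch along the body diagonal, so √3·a = 4r.
r = √3·a/4 = 1.7321 × 330 / 4 = 143 pm.

143 pm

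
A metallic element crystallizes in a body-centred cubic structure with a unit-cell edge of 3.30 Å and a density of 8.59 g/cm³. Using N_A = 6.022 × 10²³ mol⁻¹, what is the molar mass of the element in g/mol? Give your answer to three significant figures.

92.9 g/mol

A BCC cell has Z = 2 atoms; a = 3.300 × 10^-8 cm.
M = ρ·N_A·a³/Z = 8.59 × 6.022 × 10²³ × 3.594 × 10^-23 / 2 = 92.9 g/mol.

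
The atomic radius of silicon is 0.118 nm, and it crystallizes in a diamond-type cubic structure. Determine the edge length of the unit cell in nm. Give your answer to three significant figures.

0.545 nm

In a diamond cubic lattice, nearest neighbors lie along the body diagonal with √3·a = 8r.
a = 8r/√3 = 8 × 0.118 / 1.7321 = 0.545 nm.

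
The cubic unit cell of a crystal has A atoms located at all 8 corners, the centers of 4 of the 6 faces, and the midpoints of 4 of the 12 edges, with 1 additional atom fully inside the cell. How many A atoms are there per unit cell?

5

Corner atoms are shared by 8 cells (1/8 each), face atoms by 2 (1/2 each), edge atoms by 4 (1/4 each), interior atoms are unshared.
Net atoms = 8 × 1/8 + 4 × 1/2 + 4 × 1/4 + 1 = 1 + 2 + 1 + 1 = 5.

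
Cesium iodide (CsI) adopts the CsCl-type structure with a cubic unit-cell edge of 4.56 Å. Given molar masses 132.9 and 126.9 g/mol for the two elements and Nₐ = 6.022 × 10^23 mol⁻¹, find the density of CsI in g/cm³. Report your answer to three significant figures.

The CsCl-type structure contains Z = 1 formula unit per cell; M(CsI) = 132.9 + 126.9 = 259.8 g/mol.
a³ = (4.560 × 10^-8 cm)³ = 9.482 × 10^-23 cm³.
ρ = 1 × 259.8 / (6.022 × 10²³ × 9.482 × 10^-23) = 4.550 g/cm³.

4.55 g/cm³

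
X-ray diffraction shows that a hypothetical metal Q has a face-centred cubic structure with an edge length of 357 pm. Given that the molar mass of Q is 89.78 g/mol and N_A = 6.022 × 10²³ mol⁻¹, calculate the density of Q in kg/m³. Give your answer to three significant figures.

An FCC unit cell contains Z = 4 atoms.
Cell volume: a³ = (357 pm)³ = (3.570 × 10^-8 cm)³ = 4.550 × 10^-23 cm³.
ρ = Z·M/(N_A·a³) = 4 × 89.78 / (6.022 × 10²³ × 4.550 × 10^-23) = 13.11 g/cm³ = 13100 kg/m³.

13100 kg/m³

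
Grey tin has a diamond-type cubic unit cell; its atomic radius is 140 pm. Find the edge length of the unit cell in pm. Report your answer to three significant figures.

647 pm

In a diamond cubic lattice, nearest neighbors lie along the body diagonal with √3·a = 8r.
a = 8r/√3 = 8 × 140 / 1.7321 = 647 pm.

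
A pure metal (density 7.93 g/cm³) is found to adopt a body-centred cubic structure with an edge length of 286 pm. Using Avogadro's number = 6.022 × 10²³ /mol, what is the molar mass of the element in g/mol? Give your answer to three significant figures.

55.9 g/mol

A BCC cell has Z = 2 atoms; a = 2.860 × 10^-8 cm.
M = ρ·N_A·a³/Z = 7.93 × 6.022 × 10²³ × 2.339 × 10^-23 / 2 = 55.9 g/mol.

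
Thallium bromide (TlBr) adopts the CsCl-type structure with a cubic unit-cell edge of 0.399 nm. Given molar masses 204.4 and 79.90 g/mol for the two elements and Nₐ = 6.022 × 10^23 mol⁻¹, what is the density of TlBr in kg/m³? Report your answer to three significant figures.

The CsCl-type structure contains Z = 1 formula unit per cell; M(TlBr) = 204.4 + 79.90 = 284.3 g/mol.
a³ = (3.990 × 10^-8 cm)³ = 6.352 × 10^-23 cm³.
ρ = 1 × 284.3 / (6.022 × 10²³ × 6.352 × 10^-23) = 7.432 g/cm³ = 7430 kg/m³.

7430 kg/m³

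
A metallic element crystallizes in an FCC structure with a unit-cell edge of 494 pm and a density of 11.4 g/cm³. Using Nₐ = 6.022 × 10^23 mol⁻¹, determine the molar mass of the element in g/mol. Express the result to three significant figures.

An FCC cell has Z = 4 atoms; a = 4.940 × 10^-8 cm.
M = ρ·N_A·a³/Z = 11.4 × 6.022 × 10²³ × 1.206 × 10^-22 / 4 = 207 g/mol.

207 g/mol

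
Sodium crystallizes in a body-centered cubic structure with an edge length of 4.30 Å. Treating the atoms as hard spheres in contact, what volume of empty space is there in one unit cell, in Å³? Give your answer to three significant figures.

In a BCC lattice atoms touch along the body diagonal, so √3·a = 4r, so r = 0.4330a = 1.862 Å.
V_cell = a³ = 79.51 Å³; V_atoms = 2 × (4/3)πr³ = 54.08 Å³.
Empty space = 79.51 − 54.08 = 25.4 Å³.

25.4 Å³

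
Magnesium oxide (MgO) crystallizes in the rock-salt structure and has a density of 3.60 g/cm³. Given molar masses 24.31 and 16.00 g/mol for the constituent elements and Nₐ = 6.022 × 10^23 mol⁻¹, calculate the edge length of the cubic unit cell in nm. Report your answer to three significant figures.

M(MgO) = 40.31 g/mol; Z = 4 formula units per cell.
a³ = Z·M/(N_A·ρ) = 4 × 40.31 / (6.022 × 10²³ × 3.60) = 7.438 × 10^-23 cm³, so a = 4.205 × 10^-8 cm = 0.421 nm.

0.421 nm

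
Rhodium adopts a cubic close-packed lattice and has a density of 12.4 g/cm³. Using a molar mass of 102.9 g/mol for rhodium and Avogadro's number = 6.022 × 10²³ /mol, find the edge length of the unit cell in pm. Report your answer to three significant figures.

With Z = 4 atoms per FCC cell, a³ = Z·M/(N_A·ρ) = 4 × 102.9 / (6.022 × 10²³ × 12.40 g/cm³) = 5.512 × 10^-23 cm³.
a = (5.512 × 10^-23)^(1/3) = 3.806 × 10^-8 cm = 381 pm.

381 pm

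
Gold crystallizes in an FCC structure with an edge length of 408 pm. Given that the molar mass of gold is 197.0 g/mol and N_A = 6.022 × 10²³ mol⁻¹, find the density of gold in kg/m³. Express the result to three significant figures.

19300 kg/m³

An FCC unit cell contains Z = 4 atoms.
Cell volume: a³ = (408 pm)³ = (4.080 × 10^-8 cm)³ = 6.792 × 10^-23 cm³.
ρ = Z·M/(N_A·a³) = 4 × 197.0 / (6.022 × 10²³ × 6.792 × 10^-23) = 19.27 g/cm³ = 19300 kg/m³.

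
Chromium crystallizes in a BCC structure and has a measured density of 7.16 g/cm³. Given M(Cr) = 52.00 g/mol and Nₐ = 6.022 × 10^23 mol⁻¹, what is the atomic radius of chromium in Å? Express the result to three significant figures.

1.25 Å

For a BCC cell (Z = 2), a³ = Z·M/(N_A·ρ) = 2 × 52.00 / (6.022 × 10²³ × 7.160) = 2.412 × 10^-23 cm³, so a = 2.889 × 10^-8 cm = 2.889 Å.
Atoms touch along the body diagonal, so √3·a = 4r, so r = 0.4330 × a = 1.25 Å.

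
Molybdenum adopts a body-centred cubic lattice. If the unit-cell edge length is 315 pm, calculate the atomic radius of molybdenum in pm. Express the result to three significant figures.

In a BCC lattice, atoms touch along the body diagonal, so √3·a = 4r.
r = √3·a/4 = 1.7321 × 315 / 4 = 136 pm.

136 pm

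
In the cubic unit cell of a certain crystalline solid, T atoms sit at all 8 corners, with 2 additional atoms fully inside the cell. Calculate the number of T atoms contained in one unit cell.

3

Corner atoms are shared by 8 cells (1/8 each), interior atoms are unshared.
Net atoms = 8 × 1/8 + 2 = 1 + 2 = 3.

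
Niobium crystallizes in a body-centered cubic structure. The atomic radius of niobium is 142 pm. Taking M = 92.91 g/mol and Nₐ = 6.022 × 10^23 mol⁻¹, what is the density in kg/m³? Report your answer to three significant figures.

In a BCC lattice, atoms touch along the body diagonal, so √3·a = 4r, giving a = 327.9 pm = 3.279 × 10^-8 cm.
With Z = 2, ρ = Z·M/(N_A·a³) = 2 × 92.91 / (6.022 × 10²³ × 3.527 × 10^-23) = 8.750 g/cm³ = 8750 kg/m³.

8750 kg/m³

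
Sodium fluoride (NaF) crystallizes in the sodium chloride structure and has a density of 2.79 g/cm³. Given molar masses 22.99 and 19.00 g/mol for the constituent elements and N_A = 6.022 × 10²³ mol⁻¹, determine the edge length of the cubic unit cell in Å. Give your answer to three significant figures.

M(NaF) = 41.99 g/mol; Z = 4 formula units per cell.
a³ = Z·M/(N_A·ρ) = 4 × 41.99 / (6.022 × 10²³ × 2.79) = 9.997 × 10^-23 cm³, so a = 4.641 × 10^-8 cm = 4.64 Å.

4.64 Å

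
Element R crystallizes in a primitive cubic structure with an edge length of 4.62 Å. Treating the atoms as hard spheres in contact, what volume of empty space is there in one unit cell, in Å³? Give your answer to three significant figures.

47.0 Å³

In a simple cubic lattice atoms touch along the cell edge, so a = 2r, so r = 0.5000a = 2.310 Å.
V_cell = a³ = 98.61 Å³; V_atoms = 1 × (4/3)πr³ = 51.63 Å³.
Empty space = 98.61 − 51.63 = 47.0 Å³.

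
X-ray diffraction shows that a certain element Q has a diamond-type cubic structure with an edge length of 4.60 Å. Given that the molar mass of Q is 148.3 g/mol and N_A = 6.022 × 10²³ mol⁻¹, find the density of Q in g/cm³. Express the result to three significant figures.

20.2 g/cm³

A diamond cubic unit cell contains Z = 8 atoms.
Cell volume: a³ = (4.60 Å)³ = (4.600 × 10^-8 cm)³ = 9.734 × 10^-23 cm³.
ρ = Z·M/(N_A·a³) = 8 × 148.3 / (6.022 × 10²³ × 9.734 × 10^-23) = 20.24 g/cm³.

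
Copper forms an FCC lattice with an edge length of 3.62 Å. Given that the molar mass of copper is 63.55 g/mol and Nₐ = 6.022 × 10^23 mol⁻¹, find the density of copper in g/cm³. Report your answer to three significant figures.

8.90 g/cm³

An FCC unit cell contains Z = 4 atoms.
Cell volume: a³ = (3.62 Å)³ = (3.620 × 10^-8 cm)³ = 4.744 × 10^-23 cm³.
ρ = Z·M/(N_A·a³) = 4 × 63.55 / (6.022 × 10²³ × 4.744 × 10^-23) = 8.898 g/cm³.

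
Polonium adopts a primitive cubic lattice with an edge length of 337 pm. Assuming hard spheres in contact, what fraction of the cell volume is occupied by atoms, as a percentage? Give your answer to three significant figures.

In a simple cubic lattice atoms touch along the cell edge, so a = 2r, so r = 0.5000a = 168.5 pm.
Packing fraction = Z·(4/3)πr³ / a³ = 1 × (4/3)π × (168.5)³ / (337)³ = 0.5236 = 52.4%.

52.4%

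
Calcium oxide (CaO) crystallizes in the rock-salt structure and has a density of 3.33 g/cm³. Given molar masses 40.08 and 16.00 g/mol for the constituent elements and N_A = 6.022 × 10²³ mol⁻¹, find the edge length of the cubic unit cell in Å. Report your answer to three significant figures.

M(CaO) = 56.08 g/mol; Z = 4 formula units per cell.
a³ = Z·M/(N_A·ρ) = 4 × 56.08 / (6.022 × 10²³ × 3.33) = 1.119 × 10^-22 cm³, so a = 4.818 × 10^-8 cm = 4.82 Å.

4.82 Å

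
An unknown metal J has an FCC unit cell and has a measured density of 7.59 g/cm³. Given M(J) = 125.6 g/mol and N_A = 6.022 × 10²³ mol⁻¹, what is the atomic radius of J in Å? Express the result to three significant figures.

1.69 Å

For an FCC cell (Z = 4), a³ = Z·M/(N_A·ρ) = 4 × 125.6 / (6.022 × 10²³ × 7.590) = 1.099 × 10^-22 cm³, so a = 4.790 × 10^-8 cm = 4.790 Å.
Atoms touch along the face diagonal, so √2·a = 4r, so r = 0.3536 × a = 1.69 Å.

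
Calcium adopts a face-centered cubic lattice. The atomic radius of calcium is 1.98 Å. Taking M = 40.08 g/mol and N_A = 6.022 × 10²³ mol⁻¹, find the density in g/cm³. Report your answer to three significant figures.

1.52 g/cm³

In an FCC lattice, atoms touch along the face diagonal, so √2·a = 4r, giving a = 5.600 Å = 5.600 × 10^-8 cm.
With Z = 4, ρ = Z·M/(N_A·a³) = 4 × 40.08 / (6.022 × 10²³ × 1.756 × 10^-22) = 1.516 g/cm³.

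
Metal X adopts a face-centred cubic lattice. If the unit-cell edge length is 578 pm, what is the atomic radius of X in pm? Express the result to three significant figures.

In an FCC lattice, atoms touch along the face diagonal, so √2·a = 4r.
r = √2·a/4 = 1.4142 × 578 / 4 = 204 pm.

204 pm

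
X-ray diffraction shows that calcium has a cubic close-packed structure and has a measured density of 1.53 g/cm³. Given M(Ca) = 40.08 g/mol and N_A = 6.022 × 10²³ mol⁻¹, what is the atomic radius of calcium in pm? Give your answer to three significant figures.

For an FCC cell (Z = 4), a³ = Z·M/(N_A·ρ) = 4 × 40.08 / (6.022 × 10²³ × 1.530) = 1.740 × 10^-22 cm³, so a = 5.583 × 10^-8 cm = 558.3 pm.
Atoms touch along the face diagonal, so √2·a = 4r, so r = 0.3536 × a = 197 pm.

197 pm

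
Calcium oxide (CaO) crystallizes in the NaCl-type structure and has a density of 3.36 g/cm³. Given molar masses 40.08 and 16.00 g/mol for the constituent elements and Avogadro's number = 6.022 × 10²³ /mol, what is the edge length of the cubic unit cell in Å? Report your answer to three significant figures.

M(CaO) = 56.08 g/mol; Z = 4 formula units per cell.
a³ = Z·M/(N_A·ρ) = 4 × 56.08 / (6.022 × 10²³ × 3.36) = 1.109 × 10^-22 cm³, so a = 4.804 × 10^-8 cm = 4.80 Å.

4.80 Å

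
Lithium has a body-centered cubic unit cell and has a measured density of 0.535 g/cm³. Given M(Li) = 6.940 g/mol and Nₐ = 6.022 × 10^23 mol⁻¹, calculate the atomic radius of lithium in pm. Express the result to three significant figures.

For a BCC cell (Z = 2), a³ = Z·M/(N_A·ρ) = 2 × 6.940 / (6.022 × 10²³ × 0.5350) = 4.308 × 10^-23 cm³, so a = 3.506 × 10^-8 cm = 350.6 pm.
Atoms touch along the body diagonal, so √3·a = 4r, so r = 0.4330 × a = 152 pm.

152 pm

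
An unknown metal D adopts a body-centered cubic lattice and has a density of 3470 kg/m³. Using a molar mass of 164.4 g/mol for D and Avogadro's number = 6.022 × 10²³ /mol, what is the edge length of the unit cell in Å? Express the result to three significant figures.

5.40 Å

With Z = 2 atoms per BCC cell, a³ = Z·M/(N_A·ρ) = 2 × 164.4 / (6.022 × 10²³ × 3.470 g/cm³) = 1.573 × 10^-22 cm³.
a = (1.573 × 10^-22)^(1/3) = 5.399 × 10^-8 cm = 5.40 Å.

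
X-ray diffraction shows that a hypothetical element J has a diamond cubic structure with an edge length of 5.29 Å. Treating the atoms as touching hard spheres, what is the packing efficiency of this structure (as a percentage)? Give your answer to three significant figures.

In a diamond cubic lattice nearest neighbors lie along the body diagonal with √3·a = 8r, so r = 0.2165a = 1.145 Å.
Packing fraction = Z·(4/3)πr³ / a³ = 8 × (4/3)π × (1.145)³ / (5.29)³ = 0.3401 = 34.0%.

34.0%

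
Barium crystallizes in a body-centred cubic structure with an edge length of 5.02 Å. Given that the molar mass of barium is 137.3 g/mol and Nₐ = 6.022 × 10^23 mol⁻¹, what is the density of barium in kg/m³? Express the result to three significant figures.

A BCC unit cell contains Z = 2 atoms.
Cell volume: a³ = (5.02 Å)³ = (5.020 × 10^-8 cm)³ = 1.265 × 10^-22 cm³.
ρ = Z·M/(N_A·a³) = 2 × 137.3 / (6.022 × 10²³ × 1.265 × 10^-22) = 3.605 g/cm³ = 3600 kg/m³.

3600 kg/m³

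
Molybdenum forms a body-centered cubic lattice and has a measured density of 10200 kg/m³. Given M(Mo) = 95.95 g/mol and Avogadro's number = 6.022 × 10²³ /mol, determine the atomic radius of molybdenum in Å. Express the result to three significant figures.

For a BCC cell (Z = 2), a³ = Z·M/(N_A·ρ) = 2 × 95.95 / (6.022 × 10²³ × 10.20) = 3.124 × 10^-23 cm³, so a = 3.150 × 10^-8 cm = 3.150 Å.
Atoms touch along the body diagonal, so √3·a = 4r, so r = 0.4330 × a = 1.36 Å.

1.36 Å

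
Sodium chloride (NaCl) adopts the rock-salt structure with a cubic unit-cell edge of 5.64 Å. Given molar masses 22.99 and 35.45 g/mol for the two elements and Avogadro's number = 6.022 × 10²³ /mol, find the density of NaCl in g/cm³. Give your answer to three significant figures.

The rock-salt structure contains Z = 4 formula units per cell; M(NaCl) = 22.99 + 35.45 = 58.44 g/mol.
a³ = (5.640 × 10^-8 cm)³ = 1.794 × 10^-22 cm³.
ρ = 4 × 58.44 / (6.022 × 10²³ × 1.794 × 10^-22) = 2.164 g/cm³.

2.16 g/cm³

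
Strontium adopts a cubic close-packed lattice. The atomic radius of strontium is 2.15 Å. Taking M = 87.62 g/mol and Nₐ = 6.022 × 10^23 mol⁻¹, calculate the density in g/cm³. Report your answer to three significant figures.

In an FCC lattice, atoms touch along the face diagonal, so √2·a = 4r, giving a = 6.081 Å = 6.081 × 10^-8 cm.
With Z = 4, ρ = Z·M/(N_A·a³) = 4 × 87.62 / (6.022 × 10²³ × 2.249 × 10^-22) = 2.588 g/cm³.

2.59 g/cm³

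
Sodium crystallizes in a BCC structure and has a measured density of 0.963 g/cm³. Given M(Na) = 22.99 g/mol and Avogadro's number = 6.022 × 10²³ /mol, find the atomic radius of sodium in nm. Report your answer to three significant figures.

0.186 nm

For a BCC cell (Z = 2), a³ = Z·M/(N_A·ρ) = 2 × 22.99 / (6.022 × 10²³ × 0.9630) = 7.929 × 10^-23 cm³, so a = 4.296 × 10^-8 cm = 0.4296 nm.
Atoms touch along the body diagonal, so √3·a = 4r, so r = 0.4330 × a = 0.186 nm.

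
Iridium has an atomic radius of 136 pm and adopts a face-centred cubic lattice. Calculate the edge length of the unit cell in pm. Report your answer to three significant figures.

385 pm

In an FCC lattice, atoms touch along the face diagonal, so √2·a = 4r.
a = 4r/√2 = 4 × 136 / 1.4142 = 385 pm.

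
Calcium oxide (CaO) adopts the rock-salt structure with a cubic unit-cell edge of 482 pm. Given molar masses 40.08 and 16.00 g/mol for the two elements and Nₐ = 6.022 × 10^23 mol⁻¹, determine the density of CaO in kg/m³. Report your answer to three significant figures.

3330 kg/m³

The rock-salt structure contains Z = 4 formula units per cell; M(CaO) = 40.08 + 16.00 = 56.08 g/mol.
a³ = (4.820 × 10^-8 cm)³ = 1.120 × 10^-22 cm³.
ρ = 4 × 56.08 / (6.022 × 10²³ × 1.120 × 10^-22) = 3.326 g/cm³ = 3330 kg/m³.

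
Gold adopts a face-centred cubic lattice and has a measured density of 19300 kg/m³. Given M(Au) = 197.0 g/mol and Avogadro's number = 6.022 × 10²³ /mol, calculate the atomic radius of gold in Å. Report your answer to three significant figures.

For an FCC cell (Z = 4), a³ = Z·M/(N_A·ρ) = 4 × 197.0 / (6.022 × 10²³ × 19.30) = 6.780 × 10^-23 cm³, so a = 4.078 × 10^-8 cm = 4.078 Å.
Atoms touch along the face diagonal, so √2·a = 4r, so r = 0.3536 × a = 1.44 Å.

1.44 Å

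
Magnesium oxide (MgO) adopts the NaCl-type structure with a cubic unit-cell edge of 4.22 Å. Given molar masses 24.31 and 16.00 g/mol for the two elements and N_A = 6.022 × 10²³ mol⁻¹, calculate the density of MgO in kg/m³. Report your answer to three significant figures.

The NaCl-type structure contains Z = 4 formula units per cell; M(MgO) = 24.31 + 16.00 = 40.31 g/mol.
a³ = (4.220 × 10^-8 cm)³ = 7.515 × 10^-23 cm³.
ρ = 4 × 40.31 / (6.022 × 10²³ × 7.515 × 10^-23) = 3.563 g/cm³ = 3560 kg/m³.

3560 kg/m³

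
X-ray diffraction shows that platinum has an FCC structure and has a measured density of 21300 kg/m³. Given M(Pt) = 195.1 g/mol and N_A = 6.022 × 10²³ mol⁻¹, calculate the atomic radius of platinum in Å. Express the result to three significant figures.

For an FCC cell (Z = 4), a³ = Z·M/(N_A·ρ) = 4 × 195.1 / (6.022 × 10²³ × 21.30) = 6.084 × 10^-23 cm³, so a = 3.933 × 10^-8 cm = 3.933 Å.
Atoms touch along the face diagonal, so √2·a = 4r, so r = 0.3536 × a = 1.39 Å.

1.39 Å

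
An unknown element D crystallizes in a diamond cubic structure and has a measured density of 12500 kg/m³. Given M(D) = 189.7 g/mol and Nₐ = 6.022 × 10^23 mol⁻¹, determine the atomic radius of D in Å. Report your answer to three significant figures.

1.27 Å

For a diamond cubic cell (Z = 8), a³ = Z·M/(N_A·ρ) = 8 × 189.7 / (6.022 × 10²³ × 12.50) = 2.016 × 10^-22 cm³, so a = 5.864 × 10^-8 cm = 5.864 Å.
Nearest neighbors lie along the body diagonal with √3·a = 8r, so r = 0.2165 × a = 1.27 Å.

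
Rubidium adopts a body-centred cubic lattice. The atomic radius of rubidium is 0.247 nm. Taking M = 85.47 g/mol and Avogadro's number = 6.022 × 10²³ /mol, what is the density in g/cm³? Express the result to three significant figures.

1.53 g/cm³

In a BCC lattice, atoms touch along the body diagonal, so √3·a = 4r, giving a = 0.5704 nm = 5.704 × 10^-8 cm.
With Z = 2, ρ = Z·M/(N_A·a³) = 2 × 85.47 / (6.022 × 10²³ × 1.856 × 10^-22) = 1.529 g/cm³.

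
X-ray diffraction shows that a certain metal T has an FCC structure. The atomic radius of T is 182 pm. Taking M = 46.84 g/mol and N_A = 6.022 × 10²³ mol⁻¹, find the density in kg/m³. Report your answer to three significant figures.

2280 kg/m³

In an FCC lattice, atoms touch along the face diagonal, so √2·a = 4r, giving a = 514.8 pm = 5.148 × 10^-8 cm.
With Z = 4, ρ = Z·M/(N_A·a³) = 4 × 46.84 / (6.022 × 10²³ × 1.364 × 10^-22) = 2.281 g/cm³ = 2280 kg/m³.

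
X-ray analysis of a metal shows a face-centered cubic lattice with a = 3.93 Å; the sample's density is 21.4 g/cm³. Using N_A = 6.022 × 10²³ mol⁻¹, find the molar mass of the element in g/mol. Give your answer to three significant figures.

An FCC cell has Z = 4 atoms; a = 3.930 × 10^-8 cm.
M = ρ·N_A·a³/Z = 21.4 × 6.022 × 10²³ × 6.070 × 10^-23 / 4 = 196 g/mol.

196 g/mol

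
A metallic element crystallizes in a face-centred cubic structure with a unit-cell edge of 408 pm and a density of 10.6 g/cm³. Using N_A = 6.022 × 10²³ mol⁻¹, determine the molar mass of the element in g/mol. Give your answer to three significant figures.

108 g/mol

An FCC cell has Z = 4 atoms; a = 4.080 × 10^-8 cm.
M = ρ·N_A·a³/Z = 10.6 × 6.022 × 10²³ × 6.792 × 10^-23 / 4 = 108 g/mol.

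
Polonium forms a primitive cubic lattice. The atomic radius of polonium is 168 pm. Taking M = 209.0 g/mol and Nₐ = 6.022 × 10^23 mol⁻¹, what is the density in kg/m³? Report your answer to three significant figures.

9150 kg/m³

In a simple cubic lattice, atoms touch along the cell edge, so a = 2r, giving a = 336.0 pm = 3.360 × 10^-8 cm.
With Z = 1, ρ = Z·M/(N_A·a³) = 1 × 209.0 / (6.022 × 10²³ × 3.793 × 10^-23) = 9.149 g/cm³ = 9150 kg/m³.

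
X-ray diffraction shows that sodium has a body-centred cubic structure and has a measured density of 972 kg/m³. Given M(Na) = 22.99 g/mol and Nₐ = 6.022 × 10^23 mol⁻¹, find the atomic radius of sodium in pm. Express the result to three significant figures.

185 pm

For a BCC cell (Z = 2), a³ = Z·M/(N_A·ρ) = 2 × 22.99 / (6.022 × 10²³ × 0.9720) = 7.855 × 10^-23 cm³, so a = 4.283 × 10^-8 cm = 428.3 pm.
Atoms touch along the body diagonal, so √3·a = 4r, so r = 0.4330 × a = 185 pm.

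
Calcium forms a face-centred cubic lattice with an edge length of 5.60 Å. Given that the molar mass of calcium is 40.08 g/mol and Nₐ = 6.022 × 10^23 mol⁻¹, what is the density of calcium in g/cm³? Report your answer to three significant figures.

1.52 g/cm³

An FCC unit cell contains Z = 4 atoms.
Cell volume: a³ = (5.60 Å)³ = (5.600 × 10^-8 cm)³ = 1.756 × 10^-22 cm³.
ρ = Z·M/(N_A·a³) = 4 × 40.08 / (6.022 × 10²³ × 1.756 × 10^-22) = 1.516 g/cm³.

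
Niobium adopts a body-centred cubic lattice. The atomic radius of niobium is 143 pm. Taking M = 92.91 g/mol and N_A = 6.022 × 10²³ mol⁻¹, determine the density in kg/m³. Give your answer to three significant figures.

8570 kg/m³

In a BCC lattice, atoms touch along the body diagonal, so √3·a = 4r, giving a = 330.2 pm = 3.302 × 10^-8 cm.
With Z = 2, ρ = Z·M/(N_A·a³) = 2 × 92.91 / (6.022 × 10²³ × 3.602 × 10^-23) = 8.567 g/cm³ = 8570 kg/m³.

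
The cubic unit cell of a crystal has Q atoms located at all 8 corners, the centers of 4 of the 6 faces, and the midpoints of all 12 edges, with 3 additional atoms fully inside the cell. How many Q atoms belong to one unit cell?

9

Corner atoms are shared by 8 cells (1/8 each), face atoms by 2 (1/2 each), edge atoms by 4 (1/4 each), interior atoms are unshared.
Net atoms = 8 × 1/8 + 4 × 1/2 + 12 × 1/4 + 3 = 1 + 2 + 3 + 3 = 9.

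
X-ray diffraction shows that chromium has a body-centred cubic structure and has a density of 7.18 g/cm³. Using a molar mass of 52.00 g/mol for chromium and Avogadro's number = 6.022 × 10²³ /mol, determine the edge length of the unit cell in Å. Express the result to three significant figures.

With Z = 2 atoms per BCC cell, a³ = Z·M/(N_A·ρ) = 2 × 52.00 / (6.022 × 10²³ × 7.180 g/cm³) = 2.405 × 10^-23 cm³.
a = (2.405 × 10^-23)^(1/3) = 2.887 × 10^-8 cm = 2.89 Å.

2.89 Å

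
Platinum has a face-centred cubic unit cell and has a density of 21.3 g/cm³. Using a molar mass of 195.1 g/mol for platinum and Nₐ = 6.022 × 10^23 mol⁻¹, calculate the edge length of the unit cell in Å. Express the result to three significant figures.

With Z = 4 atoms per FCC cell, a³ = Z·M/(N_A·ρ) = 4 × 195.1 / (6.022 × 10²³ × 21.30 g/cm³) = 6.084 × 10^-23 cm³.
a = (6.084 × 10^-23)^(1/3) = 3.933 × 10^-8 cm = 3.93 Å.

3.93 Å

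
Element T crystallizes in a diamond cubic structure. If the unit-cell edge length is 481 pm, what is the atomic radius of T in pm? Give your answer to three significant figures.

104 pm

In a diamond cubic lattice, nearest neighbors lie along the body diagonal with √3·a = 8r.
r = √3·a/8 = 1.7321 × 481 / 8 = 104 pm.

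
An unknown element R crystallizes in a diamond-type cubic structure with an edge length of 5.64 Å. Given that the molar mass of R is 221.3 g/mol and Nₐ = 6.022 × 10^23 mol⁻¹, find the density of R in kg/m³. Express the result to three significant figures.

16400 kg/m³

A diamond cubic unit cell contains Z = 8 atoms.
Cell volume: a³ = (5.64 Å)³ = (5.640 × 10^-8 cm)³ = 1.794 × 10^-22 cm³.
ρ = Z·M/(N_A·a³) = 8 × 221.3 / (6.022 × 10²³ × 1.794 × 10^-22) = 16.39 g/cm³ = 16400 kg/m³.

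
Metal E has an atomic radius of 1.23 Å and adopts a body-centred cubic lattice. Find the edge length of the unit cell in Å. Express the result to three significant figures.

2.84 Å

In a BCC lattice, atoms touch along the body diagonal, so √3·a = 4r.
a = 4r/√3 = 4 × 1.23 / 1.7321 = 2.84 Å.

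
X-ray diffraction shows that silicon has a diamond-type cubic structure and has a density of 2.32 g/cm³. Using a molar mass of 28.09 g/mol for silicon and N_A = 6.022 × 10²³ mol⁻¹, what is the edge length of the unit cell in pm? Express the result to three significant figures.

With Z = 8 atoms per diamond cubic cell, a³ = Z·M/(N_A·ρ) = 8 × 28.09 / (6.022 × 10²³ × 2.320 g/cm³) = 1.608 × 10^-22 cm³.
a = (1.608 × 10^-22)^(1/3) = 5.438 × 10^-8 cm = 544 pm.

544 pm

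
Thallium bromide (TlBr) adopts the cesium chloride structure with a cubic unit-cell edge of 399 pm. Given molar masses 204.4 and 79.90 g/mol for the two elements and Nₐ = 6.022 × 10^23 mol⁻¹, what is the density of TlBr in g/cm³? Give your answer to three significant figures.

7.43 g/cm³

The cesium chloride structure contains Z = 1 formula unit per cell; M(TlBr) = 204.4 + 79.90 = 284.3 g/mol.
a³ = (3.990 × 10^-8 cm)³ = 6.352 × 10^-23 cm³.
ρ = 1 × 284.3 / (6.022 × 10²³ × 6.352 × 10^-23) = 7.432 g/cm³.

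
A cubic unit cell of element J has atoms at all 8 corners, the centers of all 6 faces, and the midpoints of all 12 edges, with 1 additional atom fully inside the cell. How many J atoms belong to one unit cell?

Corner atoms are shared by 8 cells (1/8 each), face atoms by 2 (1/2 each), edge atoms by 4 (1/4 each), interior atoms are unshared.
Net atoms = 8 × 1/8 + 6 × 1/2 + 12 × 1/4 + 1 = 1 + 3 + 3 + 1 = 8.

8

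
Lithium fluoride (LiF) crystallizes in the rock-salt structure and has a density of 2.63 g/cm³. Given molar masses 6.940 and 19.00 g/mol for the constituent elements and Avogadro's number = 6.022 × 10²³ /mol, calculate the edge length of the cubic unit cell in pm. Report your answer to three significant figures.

M(LiF) = 25.94 g/mol; Z = 4 formula units per cell.
a³ = Z·M/(N_A·ρ) = 4 × 25.94 / (6.022 × 10²³ × 2.63) = 6.551 × 10^-23 cm³, so a = 4.031 × 10^-8 cm = 403 pm.

403 pm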